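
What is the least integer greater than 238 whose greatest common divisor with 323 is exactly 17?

Multiples of 17 above 238: 17·15, 17·16, … . Need the cofactor coprime to 323/17 = 19.
Checking s = 15, 16, … the first with gcd(s, 19) = 1 is s = 15, giving 255.

255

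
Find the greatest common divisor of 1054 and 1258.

1054 = 2 · 17 · 31
1258 = 2 · 17 · 37
Common: 2 · 17 = 34

34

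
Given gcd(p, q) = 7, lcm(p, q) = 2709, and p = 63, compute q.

Using pq = gcd(p,q)·lcm(p,q) = 7·2709 = 18963, we get q = 18963/63 = 301.

301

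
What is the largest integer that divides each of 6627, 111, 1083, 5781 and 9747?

gcd(6627, 111): 6627 = 59·111 + 78; 111 = 1·78 + 33; 78 = 2·33 + 12; 33 = 2·12 + 9; 12 = 1·9 + 3; 9 = 3·3 + 0 → 3
gcd(3, 1083): 1083 = 361·3 + 0 → 3
gcd(3, 5781): 5781 = 1927·3 + 0 → 3
gcd(3, 9747): 9747 = 3249·3 + 0 → 3

3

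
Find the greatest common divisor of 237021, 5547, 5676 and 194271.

3

gcd(237021, 5547): 237021 = 42·5547 + 4047; 5547 = 1·4047 + 1500; 4047 = 2·1500 + 1047; 1500 = 1·1047 + 453; 1047 = 2·453 + 141; 453 = 3·141 + 30; 141 = 4·30 + 21; 30 = 1·21 + 9; 21 = 2·9 + 3; 9 = 3·3 + 0 → 3
gcd(3, 5676): 5676 = 1892·3 + 0 → 3
gcd(3, 194271): 194271 = 64757·3 + 0 → 3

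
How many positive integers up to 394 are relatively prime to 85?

297

Prime factors of 85: 5, 17. Count integers ≤ 394 divisible by none of them.
By inclusion–exclusion: 394 − ⌊394/5⌋ − ⌊394/17⌋ + ⌊394/85⌋ = 297.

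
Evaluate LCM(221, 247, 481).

155363

221 = 13 · 17; 247 = 13 · 19; 481 = 13 · 37
lcm takes max exponent of each prime: 13 · 17 · 19 · 37 = 155363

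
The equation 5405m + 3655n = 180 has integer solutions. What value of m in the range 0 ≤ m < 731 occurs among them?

gcd(5405, 3655) = 5 (Euclid: 5405 = 1·3655 + 1750; 3655 = 2·1750 + 155; 1750 = 11·155 + 45; 155 = 3·45 + 20; 45 = 2·20 + 5; 20 = 4·5 + 0), and 5 | 180.
Extended Euclid: 5405·(165) + 3655·(-244) = 5. Scale by 36: m₀ = 5940.
General solution m = m₀ + 731t; reducing mod 731 gives m = 92 (and n = -136).

92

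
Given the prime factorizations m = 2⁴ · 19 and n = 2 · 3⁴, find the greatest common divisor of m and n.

2

min exponent per shared prime: 2 = 2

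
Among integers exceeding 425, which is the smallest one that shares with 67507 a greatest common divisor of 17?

442

Multiples of 17 above 425: 17·26, 17·27, … . Need the cofactor coprime to 67507/17 = 3971.
Checking s = 26, 27, … the first with gcd(s, 3971) = 1 is s = 26, giving 442.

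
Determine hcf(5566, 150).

5566 = 2 · 11² · 23
150 = 2 · 3 · 5²
Common: 2 = 2

2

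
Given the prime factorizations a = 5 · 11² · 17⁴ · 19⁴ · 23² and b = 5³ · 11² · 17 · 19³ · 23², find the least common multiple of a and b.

max exponent per prime: 5³ · 11² · 17⁴ · 19⁴ · 23² = 87088567035771125

87088567035771125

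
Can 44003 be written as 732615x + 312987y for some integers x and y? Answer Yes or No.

No

By Bézout, 732615x + 312987y = 44003 has integer solutions iff gcd(732615, 312987) | 44003.
Euclid: 732615 = 2·312987 + 106641; 312987 = 2·106641 + 99705; 106641 = 1·99705 + 6936; 99705 = 14·6936 + 2601; 6936 = 2·2601 + 1734; 2601 = 1·1734 + 867; 1734 = 2·867 + 0. gcd = 867; 44003 mod 867 = 653. No.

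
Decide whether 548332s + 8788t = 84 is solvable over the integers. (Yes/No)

Yes

By Bézout, 548332s + 8788t = 84 has integer solutions iff gcd(548332, 8788) | 84.
Euclid: 548332 = 62·8788 + 3476; 8788 = 2·3476 + 1836; 3476 = 1·1836 + 1640; 1836 = 1·1640 + 196; 1640 = 8·196 + 72; 196 = 2·72 + 52; 72 = 1·52 + 20; 52 = 2·20 + 12; 20 = 1·12 + 8; 12 = 1·8 + 4; 8 = 2·4 + 0. gcd = 4; 84 mod 4 = 0. Yes.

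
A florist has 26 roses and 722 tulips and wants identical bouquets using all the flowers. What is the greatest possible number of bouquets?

2

Euclid: 722 = 27·26 + 20; 26 = 1·20 + 6; 20 = 3·6 + 2; 6 = 3·2 + 0. Last nonzero remainder: 2.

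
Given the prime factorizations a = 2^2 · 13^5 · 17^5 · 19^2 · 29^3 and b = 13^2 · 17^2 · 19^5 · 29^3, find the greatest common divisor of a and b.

430017116789

min exponent per shared prime: 13^2 · 17^2 · 19^2 · 29^3 = 430017116789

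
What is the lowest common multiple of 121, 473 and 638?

301774

lcm(121, 473) = 121·473/gcd = 57233/11 = 5203
lcm(5203, 638) = 5203·638/gcd = 3319514/11 = 301774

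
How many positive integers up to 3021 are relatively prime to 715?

Prime factors of 715: 5, 11, 13. Count integers ≤ 3021 divisible by none of them.
By inclusion–exclusion: 3021 − ⌊3021/5⌋ − ⌊3021/11⌋ − ⌊3021/13⌋ + ⌊3021/55⌋ + ⌊3021/65⌋ + ⌊3021/143⌋ − ⌊3021/715⌋ = 2028.

2028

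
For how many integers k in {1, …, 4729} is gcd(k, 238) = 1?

1908

238 = 2·7·17. Inclusion–exclusion on these primes:
4729 − ⌊4729/2⌋ − ⌊4729/7⌋ − ⌊4729/17⌋ + ⌊4729/14⌋ + ⌊4729/34⌋ + ⌊4729/119⌋ − ⌊4729/238⌋ = 1908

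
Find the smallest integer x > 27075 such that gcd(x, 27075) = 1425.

27075 = 1425·19. Any x with gcd(x, 27075) = 1425 is a multiple of 1425, say 1425s, with s coprime to 19.
Need s > 27075/1425, so s ≥ 20. First s ≥ 20 with gcd(s, 19) = 1 is s = 20. Thus x = 1425·20 = 28500.

28500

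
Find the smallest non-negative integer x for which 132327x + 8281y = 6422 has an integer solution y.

11

Euclid: 132327 = 15·8281 + 8112; 8281 = 1·8112 + 169; 8112 = 48·169 + 0 → gcd = 169; 6422 = 169·38.
Back-substitution yields 132327·(-1) + 8281·(16) = 169, so one solution is x = -1·38 = -38, y = 16·38 = 608.
Solutions in x differ by 8281/169 = 49; the one in [0, 49) is -38 mod 49 = 11.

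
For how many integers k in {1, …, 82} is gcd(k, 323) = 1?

74

Prime factors of 323: 17, 19. Count integers ≤ 82 divisible by none of them.
By inclusion–exclusion: 82 − ⌊82/17⌋ − ⌊82/19⌋ + ⌊82/323⌋ = 74.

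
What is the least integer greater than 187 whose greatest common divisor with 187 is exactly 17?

gcd(x, 187) = 17 forces 17 | x; write x = 17s. Then gcd(17s, 17·11) = 17·gcd(s, 11), so need gcd(s, 11) = 1.
17s > 187 gives s ≥ 12. The least s ≥ 12 coprime to 11 is 12, so x = 17·12 = 204.

204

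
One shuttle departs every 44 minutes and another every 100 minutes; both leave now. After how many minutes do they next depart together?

1100

gcd first: 100 = 2·44 + 12; 44 = 3·12 + 8; 12 = 1·8 + 4; 8 = 2·4 + 0 → gcd = 4
lcm = 44·100/gcd = 4400/4 = 1100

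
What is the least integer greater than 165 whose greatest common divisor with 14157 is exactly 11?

14157 = 11·1287. Any a with gcd(a, 14157) = 11 is a multiple of 11, say 11s, with s coprime to 1287.
Need s > 165/11, so s ≥ 16. First s ≥ 16 with gcd(s, 1287) = 1 is s = 16. Thus a = 11·16 = 176.

176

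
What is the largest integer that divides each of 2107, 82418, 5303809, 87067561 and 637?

2107 = 7² · 43; 82418 = 2 · 7² · 29²; 5303809 = 7⁴ · 47²; 87067561 = 7² · 31² · 43²; 637 = 7² · 13
gcd takes min exponent of each prime: 7² = 49

49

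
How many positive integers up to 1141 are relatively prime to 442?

Prime factors of 442: 2, 13, 17. Count integers ≤ 1141 divisible by none of them.
By inclusion–exclusion: 1141 − ⌊1141/2⌋ − ⌊1141/13⌋ − ⌊1141/17⌋ + ⌊1141/26⌋ + ⌊1141/34⌋ + ⌊1141/221⌋ − ⌊1141/442⌋ = 496.

496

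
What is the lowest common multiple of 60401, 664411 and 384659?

60401 = 11 · 17² · 19; 664411 = 11² · 17² · 19; 384659 = 11³ · 17²
lcm takes max exponent of each prime: 11³ · 17² · 19 = 7308521

7308521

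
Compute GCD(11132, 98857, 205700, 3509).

121

gcd(11132, 98857): 98857 = 8·11132 + 9801; 11132 = 1·9801 + 1331; 9801 = 7·1331 + 484; 1331 = 2·484 + 363; 484 = 1·363 + 121; 363 = 3·121 + 0 → 121
gcd(121, 205700): 205700 = 1700·121 + 0 → 121
gcd(121, 3509): 3509 = 29·121 + 0 → 121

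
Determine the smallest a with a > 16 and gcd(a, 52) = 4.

Multiples of 4 above 16: 4·5, 4·6, … . Need the cofactor coprime to 52/4 = 13.
Checking s = 5, 6, … the first with gcd(s, 13) = 1 is s = 5, giving 20.

20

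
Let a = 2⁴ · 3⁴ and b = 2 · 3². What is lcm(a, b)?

max exponent per prime: 2⁴ · 3⁴ = 1296

1296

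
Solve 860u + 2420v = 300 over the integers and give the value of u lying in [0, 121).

Euclid: 2420 = 2·860 + 700; 860 = 1·700 + 160; 700 = 4·160 + 60; 160 = 2·60 + 40; 60 = 1·40 + 20; 40 = 2·20 + 0 → gcd = 20; 300 = 20·15.
Back-substitution yields 860·(-45) + 2420·(16) = 20, so one solution is u = -45·15 = -675, v = 16·15 = 240.
Solutions in u differ by 2420/20 = 121; the one in [0, 121) is -675 mod 121 = 51.

51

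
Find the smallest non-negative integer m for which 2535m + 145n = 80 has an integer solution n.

Reduce mod 145: 2535m ≡ 80 (mod 145). With g = gcd(2535, 145) = 5 dividing 80, divide through: 507m ≡ 16 (mod 29).
Since gcd(507, 29) = 1, m ≡ 16·(507)⁻¹ ≡ 26 (mod 29). Smallest non-negative: 26.

26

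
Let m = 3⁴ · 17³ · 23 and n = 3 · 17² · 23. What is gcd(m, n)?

19941

min exponent per shared prime: 3 · 17² · 23 = 19941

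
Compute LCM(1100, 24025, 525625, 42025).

37361111727500

1100 = 2² · 5² · 11; 24025 = 5² · 31²; 525625 = 5⁴ · 29²; 42025 = 5² · 41²
lcm takes max exponent of each prime: 2² · 5⁴ · 11 · 29² · 31² · 41² = 37361111727500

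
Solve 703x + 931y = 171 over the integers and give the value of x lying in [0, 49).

36

gcd(703, 931) = 19 (Euclid: 931 = 1·703 + 228; 703 = 3·228 + 19; 228 = 12·19 + 0), and 19 | 171.
Extended Euclid: 703·(4) + 931·(-3) = 19. Scale by 9: x₀ = 36.
General solution x = x₀ + 49t; reducing mod 49 gives x = 36 (and y = -27).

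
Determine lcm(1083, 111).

gcd first: 1083 = 9·111 + 84; 111 = 1·84 + 27; 84 = 3·27 + 3; 27 = 9·3 + 0 → gcd = 3
lcm = 1083·111/gcd = 120213/3 = 40071

40071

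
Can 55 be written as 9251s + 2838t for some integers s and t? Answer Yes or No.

By Bézout, 9251s + 2838t = 55 has integer solutions iff gcd(9251, 2838) | 55.
Euclid: 9251 = 3·2838 + 737; 2838 = 3·737 + 627; 737 = 1·627 + 110; 627 = 5·110 + 77; 110 = 1·77 + 33; 77 = 2·33 + 11; 33 = 3·11 + 0. gcd = 11; 55 mod 11 = 0. Yes.

Yes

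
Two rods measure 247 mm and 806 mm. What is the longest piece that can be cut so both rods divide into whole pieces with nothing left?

Euclid: 806 = 3·247 + 65; 247 = 3·65 + 52; 65 = 1·52 + 13; 52 = 4·13 + 0. Last nonzero remainder: 13.

13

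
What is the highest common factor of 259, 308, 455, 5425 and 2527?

gcd(259, 308): 308 = 1·259 + 49; 259 = 5·49 + 14; 49 = 3·14 + 7; 14 = 2·7 + 0 → 7
gcd(7, 455): 455 = 65·7 + 0 → 7
gcd(7, 5425): 5425 = 775·7 + 0 → 7
gcd(7, 2527): 2527 = 361·7 + 0 → 7

7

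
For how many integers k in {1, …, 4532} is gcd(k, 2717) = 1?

Prime factors of 2717: 11, 13, 19. Count integers ≤ 4532 divisible by none of them.
By inclusion–exclusion: 4532 − ⌊4532/11⌋ − ⌊4532/13⌋ − ⌊4532/19⌋ + ⌊4532/143⌋ + ⌊4532/209⌋ + ⌊4532/247⌋ − ⌊4532/2717⌋ = 3603.

3603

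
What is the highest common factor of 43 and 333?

1

43 = 43
333 = 3² · 37
Common: 1 = 1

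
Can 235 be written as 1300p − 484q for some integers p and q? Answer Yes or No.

No

gcd(1300, 484): 1300 = 2·484 + 332; 484 = 1·332 + 152; 332 = 2·152 + 28; 152 = 5·28 + 12; 28 = 2·12 + 4; 12 = 3·4 + 0 → 4
4 does not divide 235, so a solution does not exist.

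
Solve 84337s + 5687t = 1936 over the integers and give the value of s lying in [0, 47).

Reduce mod 5687: 84337s ≡ 1936 (mod 5687). With g = gcd(84337, 5687) = 121 dividing 1936, divide through: 697s ≡ 16 (mod 47).
Since gcd(697, 47) = 1, s ≡ 16·(697)⁻¹ ≡ 45 (mod 47). Smallest non-negative: 45.

45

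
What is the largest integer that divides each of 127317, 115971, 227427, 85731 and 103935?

3

127317 = 3 · 31 · 37²; 115971 = 3 · 29 · 31 · 43; 227427 = 3 · 41 · 43²; 85731 = 3 · 17 · 41²; 103935 = 3 · 5 · 13² · 41
gcd takes min exponent of each prime: 3 = 3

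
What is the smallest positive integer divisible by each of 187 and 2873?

gcd first: 2873 = 15·187 + 68; 187 = 2·68 + 51; 68 = 1·51 + 17; 51 = 3·17 + 0 → gcd = 17
lcm = 187·2873/gcd = 537251/17 = 31603

31603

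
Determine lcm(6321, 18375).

790125

gcd first: 18375 = 2·6321 + 5733; 6321 = 1·5733 + 588; 5733 = 9·588 + 441; 588 = 1·441 + 147; 441 = 3·147 + 0 → gcd = 147
lcm = 6321·18375/gcd = 116148375/147 = 790125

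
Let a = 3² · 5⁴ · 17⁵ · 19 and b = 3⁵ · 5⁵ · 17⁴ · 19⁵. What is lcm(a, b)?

max exponent per prime: 3⁵ · 5⁵ · 17⁵ · 19⁵ = 2669739621799528125

2669739621799528125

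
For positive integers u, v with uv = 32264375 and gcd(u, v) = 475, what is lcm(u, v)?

67925

For any two positive integers, gcd × lcm equals their product. Hence lcm = 32264375 / 475 = 67925.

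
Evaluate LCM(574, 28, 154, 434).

574 = 2 · 7 · 41; 28 = 2² · 7; 154 = 2 · 7 · 11; 434 = 2 · 7 · 31
lcm takes max exponent of each prime: 2² · 7 · 11 · 31 · 41 = 391468

391468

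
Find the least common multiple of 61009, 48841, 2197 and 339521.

460484523317

61009 = 13² · 19²; 48841 = 13² · 17²; 2197 = 13³; 339521 = 7² · 13² · 41
lcm takes max exponent of each prime: 7² · 13³ · 17² · 19² · 41 = 460484523317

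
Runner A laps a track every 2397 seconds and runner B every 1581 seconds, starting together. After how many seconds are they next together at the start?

74307

2397 = 3 · 17 · 47; 1581 = 3 · 17 · 31
max exponents: 3 · 17 · 31 · 47 = 74307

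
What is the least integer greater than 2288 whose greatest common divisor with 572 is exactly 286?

Multiples of 286 above 2288: 286·9, 286·10, … . Need the cofactor coprime to 572/286 = 2.
Checking s = 9, 10, … the first with gcd(s, 2) = 1 is s = 9, giving 2574.

2574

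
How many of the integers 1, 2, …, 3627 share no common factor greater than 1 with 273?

1912

273 = 3·7·13. Inclusion–exclusion on these primes:
3627 − ⌊3627/3⌋ − ⌊3627/7⌋ − ⌊3627/13⌋ + ⌊3627/21⌋ + ⌊3627/39⌋ + ⌊3627/91⌋ − ⌊3627/273⌋ = 1912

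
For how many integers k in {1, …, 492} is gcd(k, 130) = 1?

Prime factors of 130: 2, 5, 13. Count integers ≤ 492 divisible by none of them.
By inclusion–exclusion: 492 − ⌊492/2⌋ − ⌊492/5⌋ − ⌊492/13⌋ + ⌊492/10⌋ + ⌊492/26⌋ + ⌊492/65⌋ − ⌊492/130⌋ = 182.

182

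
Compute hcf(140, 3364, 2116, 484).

gcd(140, 3364): 3364 = 24·140 + 4; 140 = 35·4 + 0 → 4
gcd(4, 2116): 2116 = 529·4 + 0 → 4
gcd(4, 484): 484 = 121·4 + 0 → 4

4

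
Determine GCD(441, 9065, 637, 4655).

gcd(441, 9065): 9065 = 20·441 + 245; 441 = 1·245 + 196; 245 = 1·196 + 49; 196 = 4·49 + 0 → 49
gcd(49, 637): 637 = 13·49 + 0 → 49
gcd(49, 4655): 4655 = 95·49 + 0 → 49

49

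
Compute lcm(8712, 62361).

8712 = 2³ · 3² · 11²; 62361 = 3² · 13² · 41
max exponents: 2³ · 3² · 11² · 13² · 41 = 60365448

60365448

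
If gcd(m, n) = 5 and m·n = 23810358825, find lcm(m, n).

gcd·lcm = product, so lcm = 23810358825/5 = 4762071765.

4762071765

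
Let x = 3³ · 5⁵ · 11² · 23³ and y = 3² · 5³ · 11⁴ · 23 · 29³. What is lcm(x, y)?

366574312064503125

max exponent per prime: 3³ · 5⁵ · 11⁴ · 23³ · 29³ = 366574312064503125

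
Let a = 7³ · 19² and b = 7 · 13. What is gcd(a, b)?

min exponent per shared prime: 7 = 7

7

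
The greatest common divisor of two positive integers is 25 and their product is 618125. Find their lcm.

24725

Since gcd(m,n)·lcm(m,n) = mn, lcm = 618125/25 = 24725.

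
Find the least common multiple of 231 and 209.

4389

231 = 3 · 7 · 11; 209 = 11 · 19
max exponents: 3 · 7 · 11 · 19 = 4389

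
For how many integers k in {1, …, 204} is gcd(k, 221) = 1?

221 = 13·17. Inclusion–exclusion on these primes:
204 − ⌊204/13⌋ − ⌊204/17⌋ + ⌊204/221⌋ = 177

177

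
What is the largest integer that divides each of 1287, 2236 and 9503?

gcd(1287, 2236): 2236 = 1·1287 + 949; 1287 = 1·949 + 338; 949 = 2·338 + 273; 338 = 1·273 + 65; 273 = 4·65 + 13; 65 = 5·13 + 0 → 13
gcd(13, 9503): 9503 = 731·13 + 0 → 13

13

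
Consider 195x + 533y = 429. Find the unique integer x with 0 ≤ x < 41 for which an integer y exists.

35

Euclid: 533 = 2·195 + 143; 195 = 1·143 + 52; 143 = 2·52 + 39; 52 = 1·39 + 13; 39 = 3·13 + 0 → gcd = 13; 429 = 13·33.
Back-substitution yields 195·(11) + 533·(-4) = 13, so one solution is x = 11·33 = 363, y = -4·33 = -132.
Solutions in x differ by 533/13 = 41; the one in [0, 41) is 363 mod 41 = 35.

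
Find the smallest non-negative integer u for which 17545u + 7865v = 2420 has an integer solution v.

10

Reduce mod 7865: 17545u ≡ 2420 (mod 7865). With g = gcd(17545, 7865) = 605 dividing 2420, divide through: 29u ≡ 4 (mod 13).
Since gcd(29, 13) = 1, u ≡ 4·(29)⁻¹ ≡ 10 (mod 13). Smallest non-negative: 10.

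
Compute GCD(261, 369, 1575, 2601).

261 = 3² · 29; 369 = 3² · 41; 1575 = 3² · 5² · 7; 2601 = 3² · 17²
gcd takes min exponent of each prime: 3² = 9

9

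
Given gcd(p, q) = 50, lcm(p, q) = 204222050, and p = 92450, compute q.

Using pq = gcd(p,q)·lcm(p,q) = 50·204222050 = 10211102500, we get q = 10211102500/92450 = 110450.

110450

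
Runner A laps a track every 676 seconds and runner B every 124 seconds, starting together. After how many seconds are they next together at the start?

gcd first: 676 = 5·124 + 56; 124 = 2·56 + 12; 56 = 4·12 + 8; 12 = 1·8 + 4; 8 = 2·4 + 0 → gcd = 4
lcm = 676·124/gcd = 83824/4 = 20956

20956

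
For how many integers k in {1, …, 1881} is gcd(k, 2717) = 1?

2717 = 11·13·19. Inclusion–exclusion on these primes:
1881 − ⌊1881/11⌋ − ⌊1881/13⌋ − ⌊1881/19⌋ + ⌊1881/143⌋ + ⌊1881/209⌋ + ⌊1881/247⌋ − ⌊1881/2717⌋ = 1496

1496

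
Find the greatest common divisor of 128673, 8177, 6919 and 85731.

128673 = 3² · 17 · 29²; 8177 = 13 · 17 · 37; 6919 = 11 · 17 · 37; 85731 = 3 · 17 · 41²
gcd takes min exponent of each prime: 17 = 17

17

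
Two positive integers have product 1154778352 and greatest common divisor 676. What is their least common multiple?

1708252

For any two positive integers, gcd × lcm equals their product. Hence lcm = 1154778352 / 676 = 1708252.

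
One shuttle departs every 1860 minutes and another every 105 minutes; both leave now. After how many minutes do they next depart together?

13020

gcd first: 1860 = 17·105 + 75; 105 = 1·75 + 30; 75 = 2·30 + 15; 30 = 2·15 + 0 → gcd = 15
lcm = 1860·105/gcd = 195300/15 = 13020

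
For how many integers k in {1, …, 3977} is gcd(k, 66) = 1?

66 = 2·3·11. Inclusion–exclusion on these primes:
3977 − ⌊3977/2⌋ − ⌊3977/3⌋ − ⌊3977/11⌋ + ⌊3977/6⌋ + ⌊3977/22⌋ + ⌊3977/33⌋ − ⌊3977/66⌋ = 1205

1205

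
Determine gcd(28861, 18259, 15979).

28861 = 7² · 19 · 31; 18259 = 19 · 31²; 15979 = 19 · 29²
gcd takes min exponent of each prime: 19 = 19

19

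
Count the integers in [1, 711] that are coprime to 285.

Prime factors of 285: 3, 5, 19. Count integers ≤ 711 divisible by none of them.
By inclusion–exclusion: 711 − ⌊711/3⌋ − ⌊711/5⌋ − ⌊711/19⌋ + ⌊711/15⌋ + ⌊711/57⌋ + ⌊711/95⌋ − ⌊711/285⌋ = 359.

359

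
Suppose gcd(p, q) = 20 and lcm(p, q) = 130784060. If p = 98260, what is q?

Using pq = gcd(p,q)·lcm(p,q) = 20·130784060 = 2615681200, we get q = 2615681200/98260 = 26620.

26620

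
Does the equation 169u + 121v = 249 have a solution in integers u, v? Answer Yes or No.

By Bézout, 169u + 121v = 249 has integer solutions iff gcd(169, 121) | 249.
Euclid: 169 = 1·121 + 48; 121 = 2·48 + 25; 48 = 1·25 + 23; 25 = 1·23 + 2; 23 = 11·2 + 1; 2 = 2·1 + 0. gcd = 1; 249 mod 1 = 0. Yes.

Yes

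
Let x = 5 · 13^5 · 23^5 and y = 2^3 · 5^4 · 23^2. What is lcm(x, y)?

max exponent per prime: 2^3 · 5^4 · 13^5 · 23^5 = 11948845507495000

11948845507495000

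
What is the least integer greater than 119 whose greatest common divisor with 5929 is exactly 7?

5929 = 7·847. Any m with gcd(m, 5929) = 7 is a multiple of 7, say 7s, with s coprime to 847.
Need s > 119/7, so s ≥ 18. First s ≥ 18 with gcd(s, 847) = 1 is s = 18. Thus m = 7·18 = 126.

126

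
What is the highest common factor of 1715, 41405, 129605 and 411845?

1715 = 5 · 7³; 41405 = 5 · 7² · 13²; 129605 = 5 · 7² · 23²; 411845 = 5 · 7² · 41²
gcd takes min exponent of each prime: 5 · 7² = 245

245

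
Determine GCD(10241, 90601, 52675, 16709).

49

gcd(10241, 90601): 90601 = 8·10241 + 8673; 10241 = 1·8673 + 1568; 8673 = 5·1568 + 833; 1568 = 1·833 + 735; 833 = 1·735 + 98; 735 = 7·98 + 49; 98 = 2·49 + 0 → 49
gcd(49, 52675): 52675 = 1075·49 + 0 → 49
gcd(49, 16709): 16709 = 341·49 + 0 → 49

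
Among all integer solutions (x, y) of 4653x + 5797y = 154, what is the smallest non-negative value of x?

10

Euclid: 5797 = 1·4653 + 1144; 4653 = 4·1144 + 77; 1144 = 14·77 + 66; 77 = 1·66 + 11; 66 = 6·11 + 0 → gcd = 11; 154 = 11·14.
Back-substitution yields 4653·(76) + 5797·(-61) = 11, so one solution is x = 76·14 = 1064, y = -61·14 = -854.
Solutions in x differ by 5797/11 = 527; the one in [0, 527) is 1064 mod 527 = 10.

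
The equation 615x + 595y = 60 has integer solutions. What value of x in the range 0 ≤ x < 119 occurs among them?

Reduce mod 595: 615x ≡ 60 (mod 595). With g = gcd(615, 595) = 5 dividing 60, divide through: 123x ≡ 12 (mod 119).
Since gcd(123, 119) = 1, x ≡ 12·(123)⁻¹ ≡ 3 (mod 119). Smallest non-negative: 3.

3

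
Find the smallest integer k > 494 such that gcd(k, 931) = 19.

931 = 19·49. Any k with gcd(k, 931) = 19 is a multiple of 19, say 19s, with s coprime to 49.
Need s > 494/19, so s ≥ 27. First s ≥ 27 with gcd(s, 49) = 1 is s = 27. Thus k = 19·27 = 513.

513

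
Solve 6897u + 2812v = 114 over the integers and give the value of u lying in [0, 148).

Euclid: 6897 = 2·2812 + 1273; 2812 = 2·1273 + 266; 1273 = 4·266 + 209; 266 = 1·209 + 57; 209 = 3·57 + 38; 57 = 1·38 + 19; 38 = 2·19 + 0 → gcd = 19; 114 = 19·6.
Back-substitution yields 6897·(-53) + 2812·(130) = 19, so one solution is u = -53·6 = -318, v = 130·6 = 780.
Solutions in u differ by 2812/19 = 148; the one in [0, 148) is -318 mod 148 = 126.

126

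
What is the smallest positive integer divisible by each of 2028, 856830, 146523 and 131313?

128269164660

lcm(2028, 856830) = 2028·856830/gcd = 1737651240/1014 = 1713660
lcm(1713660, 146523) = 1713660·146523/gcd = 251090604180/507 = 495247740
lcm(495247740, 131313) = 495247740·131313/gcd = 65032466482620/507 = 128269164660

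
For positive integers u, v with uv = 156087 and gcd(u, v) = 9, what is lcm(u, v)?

For any two positive integers, gcd × lcm equals their product. Hence lcm = 156087 / 9 = 17343.

17343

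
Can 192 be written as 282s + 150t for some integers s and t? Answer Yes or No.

gcd(282, 150): 282 = 1·150 + 132; 150 = 1·132 + 18; 132 = 7·18 + 6; 18 = 3·6 + 0 → 6
6 divides 192, so a solution exists.

Yes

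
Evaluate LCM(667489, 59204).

109468196

gcd first: 667489 = 11·59204 + 16245; 59204 = 3·16245 + 10469; 16245 = 1·10469 + 5776; 10469 = 1·5776 + 4693; 5776 = 1·4693 + 1083; 4693 = 4·1083 + 361; 1083 = 3·361 + 0 → gcd = 361
lcm = 667489·59204/gcd = 39518018756/361 = 109468196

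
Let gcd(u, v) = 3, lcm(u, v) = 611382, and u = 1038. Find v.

Using uv = gcd(u,v)·lcm(u,v) = 3·611382 = 1834146, we get v = 1834146/1038 = 1767.

1767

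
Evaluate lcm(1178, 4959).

307458

gcd first: 4959 = 4·1178 + 247; 1178 = 4·247 + 190; 247 = 1·190 + 57; 190 = 3·57 + 19; 57 = 3·19 + 0 → gcd = 19
lcm = 1178·4959/gcd = 5841702/19 = 307458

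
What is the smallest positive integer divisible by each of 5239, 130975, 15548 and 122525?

lcm(5239, 130975) = 5239·130975/gcd = 686178025/5239 = 130975
lcm(130975, 15548) = 130975·15548/gcd = 2036399300/169 = 12049700
lcm(12049700, 122525) = 12049700·122525/gcd = 1476389492500/4225 = 349441300

349441300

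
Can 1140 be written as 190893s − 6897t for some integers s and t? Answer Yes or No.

Yes

gcd(190893, 6897): 190893 = 27·6897 + 4674; 6897 = 1·4674 + 2223; 4674 = 2·2223 + 228; 2223 = 9·228 + 171; 228 = 1·171 + 57; 171 = 3·57 + 0 → 57
57 divides 1140, so a solution exists.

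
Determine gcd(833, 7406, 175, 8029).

7

833 = 7² · 17; 7406 = 2 · 7 · 23²; 175 = 5² · 7; 8029 = 7 · 31 · 37
gcd takes min exponent of each prime: 7 = 7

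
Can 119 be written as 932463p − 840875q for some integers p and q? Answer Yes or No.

By Bézout, 932463p − 840875q = 119 has integer solutions iff gcd(932463, 840875) | 119.
Euclid: 932463 = 1·840875 + 91588; 840875 = 9·91588 + 16583; 91588 = 5·16583 + 8673; 16583 = 1·8673 + 7910; 8673 = 1·7910 + 763; 7910 = 10·763 + 280; 763 = 2·280 + 203; 280 = 1·203 + 77; 203 = 2·77 + 49; 77 = 1·49 + 28; 49 = 1·28 + 21; 28 = 1·21 + 7; 21 = 3·7 + 0. gcd = 7; 119 mod 7 = 0. Yes.

Yes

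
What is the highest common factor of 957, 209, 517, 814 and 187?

957 = 3 · 11 · 29; 209 = 11 · 19; 517 = 11 · 47; 814 = 2 · 11 · 37; 187 = 11 · 17
gcd takes min exponent of each prime: 11 = 11

11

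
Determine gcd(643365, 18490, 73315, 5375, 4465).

5

gcd(643365, 18490): 643365 = 34·18490 + 14705; 18490 = 1·14705 + 3785; 14705 = 3·3785 + 3350; 3785 = 1·3350 + 435; 3350 = 7·435 + 305; 435 = 1·305 + 130; 305 = 2·130 + 45; 130 = 2·45 + 40; 45 = 1·40 + 5; 40 = 8·5 + 0 → 5
gcd(5, 73315): 73315 = 14663·5 + 0 → 5
gcd(5, 5375): 5375 = 1075·5 + 0 → 5
gcd(5, 4465): 4465 = 893·5 + 0 → 5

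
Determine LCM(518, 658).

518 = 2 · 7 · 37; 658 = 2 · 7 · 47
max exponents: 2 · 7 · 37 · 47 = 24346

24346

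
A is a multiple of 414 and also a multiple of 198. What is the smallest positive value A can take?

4554

414 = 2 · 3² · 23; 198 = 2 · 3² · 11
max exponents: 2 · 3² · 11 · 23 = 4554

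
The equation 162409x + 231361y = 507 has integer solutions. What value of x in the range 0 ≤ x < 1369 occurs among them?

1218

Reduce mod 231361: 162409x ≡ 507 (mod 231361). With g = gcd(162409, 231361) = 169 dividing 507, divide through: 961x ≡ 3 (mod 1369).
Since gcd(961, 1369) = 1, x ≡ 3·(961)⁻¹ ≡ 1218 (mod 1369). Smallest non-negative: 1218.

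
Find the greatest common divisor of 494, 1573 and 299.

13

gcd(494, 1573): 1573 = 3·494 + 91; 494 = 5·91 + 39; 91 = 2·39 + 13; 39 = 3·13 + 0 → 13
gcd(13, 299): 299 = 23·13 + 0 → 13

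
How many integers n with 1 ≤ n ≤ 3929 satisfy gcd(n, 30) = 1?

30 = 2·3·5. Inclusion–exclusion on these primes:
3929 − ⌊3929/2⌋ − ⌊3929/3⌋ − ⌊3929/5⌋ + ⌊3929/6⌋ + ⌊3929/10⌋ + ⌊3929/15⌋ − ⌊3929/30⌋ = 1048

1048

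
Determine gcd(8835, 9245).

8835 = 3 · 5 · 19 · 31
9245 = 5 · 43²
Common: 5 = 5

5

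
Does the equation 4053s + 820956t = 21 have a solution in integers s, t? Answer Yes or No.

gcd(4053, 820956): 820956 = 202·4053 + 2250; 4053 = 1·2250 + 1803; 2250 = 1·1803 + 447; 1803 = 4·447 + 15; 447 = 29·15 + 12; 15 = 1·12 + 3; 12 = 4·3 + 0 → 3
3 divides 21, so a solution exists.

Yes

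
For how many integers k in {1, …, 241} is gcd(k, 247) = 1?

211

247 = 13·19. Inclusion–exclusion on these primes:
241 − ⌊241/13⌋ − ⌊241/19⌋ + ⌊241/247⌋ = 211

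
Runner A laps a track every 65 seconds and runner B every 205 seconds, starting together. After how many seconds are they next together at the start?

2665

gcd first: 205 = 3·65 + 10; 65 = 6·10 + 5; 10 = 2·5 + 0 → gcd = 5
lcm = 65·205/gcd = 13325/5 = 2665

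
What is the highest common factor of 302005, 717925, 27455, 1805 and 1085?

5

gcd(302005, 717925): 717925 = 2·302005 + 113915; 302005 = 2·113915 + 74175; 113915 = 1·74175 + 39740; 74175 = 1·39740 + 34435; 39740 = 1·34435 + 5305; 34435 = 6·5305 + 2605; 5305 = 2·2605 + 95; 2605 = 27·95 + 40; 95 = 2·40 + 15; 40 = 2·15 + 10; 15 = 1·10 + 5; 10 = 2·5 + 0 → 5
gcd(5, 27455): 27455 = 5491·5 + 0 → 5
gcd(5, 1805): 1805 = 361·5 + 0 → 5
gcd(5, 1085): 1085 = 217·5 + 0 → 5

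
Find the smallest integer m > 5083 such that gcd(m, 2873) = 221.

5304

2873 = 221·13. Any m with gcd(m, 2873) = 221 is a multiple of 221, say 221s, with s coprime to 13.
Need s > 5083/221, so s ≥ 24. First s ≥ 24 with gcd(s, 13) = 1 is s = 24. Thus m = 221·24 = 5304.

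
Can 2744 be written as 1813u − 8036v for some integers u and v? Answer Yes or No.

Yes

gcd(1813, 8036): 8036 = 4·1813 + 784; 1813 = 2·784 + 245; 784 = 3·245 + 49; 245 = 5·49 + 0 → 49
49 divides 2744, so a solution exists.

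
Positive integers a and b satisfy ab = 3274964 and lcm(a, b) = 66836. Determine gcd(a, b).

49

gcd·lcm = product, so gcd = 3274964/66836 = 49.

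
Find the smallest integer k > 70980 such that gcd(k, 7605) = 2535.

73515

gcd(k, 7605) = 2535 forces 2535 | k; write k = 2535s. Then gcd(2535s, 2535·3) = 2535·gcd(s, 3), so need gcd(s, 3) = 1.
2535s > 70980 gives s ≥ 29. The least s ≥ 29 coprime to 3 is 29, so k = 2535·29 = 73515.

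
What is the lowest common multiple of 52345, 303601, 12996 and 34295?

1038315420

lcm(52345, 303601) = 52345·303601/gcd = 15891994345/10469 = 1518005
lcm(1518005, 12996) = 1518005·12996/gcd = 19727992980/361 = 54648180
lcm(54648180, 34295) = 54648180·34295/gcd = 1874159333100/1805 = 1038315420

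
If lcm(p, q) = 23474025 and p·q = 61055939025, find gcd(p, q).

gcd·lcm = product, so gcd = 61055939025/23474025 = 2601.

2601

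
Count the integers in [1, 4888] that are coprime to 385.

Prime factors of 385: 5, 7, 11. Count integers ≤ 4888 divisible by none of them.
By inclusion–exclusion: 4888 − ⌊4888/5⌋ − ⌊4888/7⌋ − ⌊4888/11⌋ + ⌊4888/35⌋ + ⌊4888/55⌋ + ⌊4888/77⌋ − ⌊4888/385⌋ = 3047.

3047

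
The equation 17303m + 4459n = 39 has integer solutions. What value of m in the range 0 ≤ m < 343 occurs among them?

276

Euclid: 17303 = 3·4459 + 3926; 4459 = 1·3926 + 533; 3926 = 7·533 + 195; 533 = 2·195 + 143; 195 = 1·143 + 52; 143 = 2·52 + 39; 52 = 1·39 + 13; 39 = 3·13 + 0 → gcd = 13; 39 = 13·3.
Back-substitution yields 17303·(92) + 4459·(-357) = 13, so one solution is m = 92·3 = 276, n = -357·3 = -1071.
Solutions in m differ by 4459/13 = 343; the one in [0, 343) is 276 mod 343 = 276.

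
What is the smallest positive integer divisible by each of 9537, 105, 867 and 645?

14353185

9537 = 3 · 11 · 17²; 105 = 3 · 5 · 7; 867 = 3 · 17²; 645 = 3 · 5 · 43
lcm takes max exponent of each prime: 3 · 5 · 7 · 11 · 17² · 43 = 14353185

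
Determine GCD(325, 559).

13

Euclid: 559 = 1·325 + 234; 325 = 1·234 + 91; 234 = 2·91 + 52; 91 = 1·52 + 39; 52 = 1·39 + 13; 39 = 3·13 + 0. Last nonzero remainder: 13.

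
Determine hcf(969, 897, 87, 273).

gcd(969, 897): 969 = 1·897 + 72; 897 = 12·72 + 33; 72 = 2·33 + 6; 33 = 5·6 + 3; 6 = 2·3 + 0 → 3
gcd(3, 87): 87 = 29·3 + 0 → 3
gcd(3, 273): 273 = 91·3 + 0 → 3

3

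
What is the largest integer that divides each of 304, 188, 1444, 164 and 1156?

4

gcd(304, 188): 304 = 1·188 + 116; 188 = 1·116 + 72; 116 = 1·72 + 44; 72 = 1·44 + 28; 44 = 1·28 + 16; 28 = 1·16 + 12; 16 = 1·12 + 4; 12 = 3·4 + 0 → 4
gcd(4, 1444): 1444 = 361·4 + 0 → 4
gcd(4, 164): 164 = 41·4 + 0 → 4
gcd(4, 1156): 1156 = 289·4 + 0 → 4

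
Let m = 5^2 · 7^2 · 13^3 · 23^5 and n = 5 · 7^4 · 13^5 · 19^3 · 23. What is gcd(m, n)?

min exponent per shared prime: 5 · 7^2 · 13^3 · 23 = 12380095

12380095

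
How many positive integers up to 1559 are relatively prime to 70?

535

70 = 2·5·7. Inclusion–exclusion on these primes:
1559 − ⌊1559/2⌋ − ⌊1559/5⌋ − ⌊1559/7⌋ + ⌊1559/10⌋ + ⌊1559/14⌋ + ⌊1559/35⌋ − ⌊1559/70⌋ = 535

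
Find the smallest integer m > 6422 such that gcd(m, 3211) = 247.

gcd(m, 3211) = 247 forces 247 | m; write m = 247s. Then gcd(247s, 247·13) = 247·gcd(s, 13), so need gcd(s, 13) = 1.
247s > 6422 gives s ≥ 27. The least s ≥ 27 coprime to 13 is 27, so m = 247·27 = 6669.

6669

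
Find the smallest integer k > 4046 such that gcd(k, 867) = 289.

4624

gcd(k, 867) = 289 forces 289 | k; write k = 289s. Then gcd(289s, 289·3) = 289·gcd(s, 3), so need gcd(s, 3) = 1.
289s > 4046 gives s ≥ 15. The least s ≥ 15 coprime to 3 is 16, so k = 289·16 = 4624.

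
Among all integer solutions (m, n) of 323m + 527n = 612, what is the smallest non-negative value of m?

28

Reduce mod 527: 323m ≡ 612 (mod 527). With g = gcd(323, 527) = 17 dividing 612, divide through: 19m ≡ 36 (mod 31).
Since gcd(19, 31) = 1, m ≡ 36·(19)⁻¹ ≡ 28 (mod 31). Smallest non-negative: 28.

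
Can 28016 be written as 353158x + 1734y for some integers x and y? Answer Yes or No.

No

gcd(353158, 1734): 353158 = 203·1734 + 1156; 1734 = 1·1156 + 578; 1156 = 2·578 + 0 → 578
578 does not divide 28016, so a solution does not exist.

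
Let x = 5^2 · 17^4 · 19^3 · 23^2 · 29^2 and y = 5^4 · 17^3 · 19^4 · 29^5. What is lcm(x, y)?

73813494820958259288125

max exponent per prime: 5^4 · 17^4 · 19^4 · 23^2 · 29^5 = 73813494820958259288125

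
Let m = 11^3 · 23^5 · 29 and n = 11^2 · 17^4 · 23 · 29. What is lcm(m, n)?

20749656853132097

max exponent per prime: 11^3 · 17^4 · 23^5 · 29 = 20749656853132097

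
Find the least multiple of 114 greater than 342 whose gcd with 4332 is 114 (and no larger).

570

4332 = 114·38. Any k with gcd(k, 4332) = 114 is a multiple of 114, say 114s, with s coprime to 38.
Need s > 342/114, so s ≥ 4. First s ≥ 4 with gcd(s, 38) = 1 is s = 5. Thus k = 114·5 = 570.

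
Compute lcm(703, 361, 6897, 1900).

703 = 19 · 37; 361 = 19²; 6897 = 3 · 11² · 19; 1900 = 2² · 5² · 19
lcm takes max exponent of each prime: 2² · 3 · 5² · 11² · 19² · 37 = 484859100

484859100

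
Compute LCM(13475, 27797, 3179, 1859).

lcm(13475, 27797) = 13475·27797/gcd = 374564575/77 = 4864475
lcm(4864475, 3179) = 4864475·3179/gcd = 15464166025/11 = 1405833275
lcm(1405833275, 1859) = 1405833275·1859/gcd = 2613444058225/11 = 237585823475

237585823475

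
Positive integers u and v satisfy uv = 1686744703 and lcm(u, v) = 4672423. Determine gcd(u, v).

361

gcd·lcm = product, so gcd = 1686744703/4672423 = 361.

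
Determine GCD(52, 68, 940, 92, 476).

4

gcd(52, 68): 68 = 1·52 + 16; 52 = 3·16 + 4; 16 = 4·4 + 0 → 4
gcd(4, 940): 940 = 235·4 + 0 → 4
gcd(4, 92): 92 = 23·4 + 0 → 4
gcd(4, 476): 476 = 119·4 + 0 → 4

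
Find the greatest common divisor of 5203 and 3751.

121

5203 = 11² · 43
3751 = 11² · 31
Common: 11² = 121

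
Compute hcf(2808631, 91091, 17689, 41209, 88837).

2808631 = 7² · 31 · 43²; 91091 = 7² · 11 · 13²; 17689 = 7² · 19²; 41209 = 7² · 29²; 88837 = 7⁴ · 37
gcd takes min exponent of each prime: 7² = 49

49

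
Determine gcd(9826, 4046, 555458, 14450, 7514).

gcd(9826, 4046): 9826 = 2·4046 + 1734; 4046 = 2·1734 + 578; 1734 = 3·578 + 0 → 578
gcd(578, 555458): 555458 = 961·578 + 0 → 578
gcd(578, 14450): 14450 = 25·578 + 0 → 578
gcd(578, 7514): 7514 = 13·578 + 0 → 578

578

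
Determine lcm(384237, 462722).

384237 = 3³ · 7 · 19 · 107; 462722 = 2 · 13² · 37²
max exponents: 2 · 3³ · 7 · 13² · 19 · 37² · 107 = 177794913114

177794913114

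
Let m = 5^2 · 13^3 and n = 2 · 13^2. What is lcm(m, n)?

109850

max exponent per prime: 2 · 5^2 · 13^3 = 109850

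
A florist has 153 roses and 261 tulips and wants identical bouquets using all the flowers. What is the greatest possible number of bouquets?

9

153 = 3² · 17
261 = 3² · 29
Common: 3² = 9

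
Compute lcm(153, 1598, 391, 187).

lcm(153, 1598) = 153·1598/gcd = 244494/17 = 14382
lcm(14382, 391) = 14382·391/gcd = 5623362/17 = 330786
lcm(330786, 187) = 330786·187/gcd = 61856982/17 = 3638646

3638646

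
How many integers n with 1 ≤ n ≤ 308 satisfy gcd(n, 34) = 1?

145

Prime factors of 34: 2, 17. Count integers ≤ 308 divisible by none of them.
By inclusion–exclusion: 308 − ⌊308/2⌋ − ⌊308/17⌋ + ⌊308/34⌋ = 145.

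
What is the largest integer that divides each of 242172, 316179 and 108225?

9

gcd(242172, 316179): 316179 = 1·242172 + 74007; 242172 = 3·74007 + 20151; 74007 = 3·20151 + 13554; 20151 = 1·13554 + 6597; 13554 = 2·6597 + 360; 6597 = 18·360 + 117; 360 = 3·117 + 9; 117 = 13·9 + 0 → 9
gcd(9, 108225): 108225 = 12025·9 + 0 → 9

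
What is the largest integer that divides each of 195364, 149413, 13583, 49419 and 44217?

195364 = 2² · 13² · 17²; 149413 = 11 · 17² · 47; 13583 = 17² · 47; 49419 = 3² · 17² · 19; 44217 = 3² · 17³
gcd takes min exponent of each prime: 17² = 289

289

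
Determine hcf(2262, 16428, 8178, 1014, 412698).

6

gcd(2262, 16428): 16428 = 7·2262 + 594; 2262 = 3·594 + 480; 594 = 1·480 + 114; 480 = 4·114 + 24; 114 = 4·24 + 18; 24 = 1·18 + 6; 18 = 3·6 + 0 → 6
gcd(6, 8178): 8178 = 1363·6 + 0 → 6
gcd(6, 1014): 1014 = 169·6 + 0 → 6
gcd(6, 412698): 412698 = 68783·6 + 0 → 6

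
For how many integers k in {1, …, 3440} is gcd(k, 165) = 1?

165 = 3·5·11. Inclusion–exclusion on these primes:
3440 − ⌊3440/3⌋ − ⌊3440/5⌋ − ⌊3440/11⌋ + ⌊3440/15⌋ + ⌊3440/33⌋ + ⌊3440/55⌋ − ⌊3440/165⌋ = 1669

1669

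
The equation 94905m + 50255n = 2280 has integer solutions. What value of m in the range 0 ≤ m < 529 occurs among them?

421

gcd(94905, 50255) = 95 (Euclid: 94905 = 1·50255 + 44650; 50255 = 1·44650 + 5605; 44650 = 7·5605 + 5415; 5605 = 1·5415 + 190; 5415 = 28·190 + 95; 190 = 2·95 + 0), and 95 | 2280.
Extended Euclid: 94905·(260) + 50255·(-491) = 95. Scale by 24: m₀ = 6240.
General solution m = m₀ + 529t; reducing mod 529 gives m = 421 (and n = -795).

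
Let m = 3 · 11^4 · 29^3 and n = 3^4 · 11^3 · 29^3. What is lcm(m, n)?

28923427269

max exponent per prime: 3^4 · 11^4 · 29^3 = 28923427269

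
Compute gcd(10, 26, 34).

2

gcd(10, 26): 26 = 2·10 + 6; 10 = 1·6 + 4; 6 = 1·4 + 2; 4 = 2·2 + 0 → 2
gcd(2, 34): 34 = 17·2 + 0 → 2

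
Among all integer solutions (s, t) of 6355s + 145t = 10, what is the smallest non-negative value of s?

Reduce mod 145: 6355s ≡ 10 (mod 145). With g = gcd(6355, 145) = 5 dividing 10, divide through: 1271s ≡ 2 (mod 29).
Since gcd(1271, 29) = 1, s ≡ 2·(1271)⁻¹ ≡ 17 (mod 29). Smallest non-negative: 17.

17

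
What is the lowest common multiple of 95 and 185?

3515

gcd first: 185 = 1·95 + 90; 95 = 1·90 + 5; 90 = 18·5 + 0 → gcd = 5
lcm = 95·185/gcd = 17575/5 = 3515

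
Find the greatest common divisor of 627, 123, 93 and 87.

3

627 = 3 · 11 · 19; 123 = 3 · 41; 93 = 3 · 31; 87 = 3 · 29
gcd takes min exponent of each prime: 3 = 3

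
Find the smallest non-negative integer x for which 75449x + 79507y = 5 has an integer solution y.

Reduce mod 79507: 75449x ≡ 5 (mod 79507). With g = gcd(75449, 79507) = 1 dividing 5, divide through: 75449x ≡ 5 (mod 79507).
Since gcd(75449, 79507) = 1, x ≡ 5·(75449)⁻¹ ≡ 11736 (mod 79507). Smallest non-negative: 11736.

11736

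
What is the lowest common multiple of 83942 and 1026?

2266434

gcd first: 83942 = 81·1026 + 836; 1026 = 1·836 + 190; 836 = 4·190 + 76; 190 = 2·76 + 38; 76 = 2·38 + 0 → gcd = 38
lcm = 83942·1026/gcd = 86124492/38 = 2266434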